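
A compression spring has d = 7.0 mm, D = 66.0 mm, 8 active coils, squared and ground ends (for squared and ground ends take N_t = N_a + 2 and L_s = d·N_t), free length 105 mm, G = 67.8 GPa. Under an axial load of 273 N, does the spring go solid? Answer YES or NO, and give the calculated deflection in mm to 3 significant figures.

NO, δ = 30.9 mm

k = Gd⁴/(8D³N_a) = (67.8×10³)(7.0⁴)/(8·66.0³·8) = 8.8473 N/mm
N_t = 10; L_s = 7.0·10 = 70 mm; δ_solid = L₀ − L_s = 105 − 70 = 35 mm
δ = F/k = 273/8.8473 = 30.857 mm
δ < δ_solid → spring does not go solid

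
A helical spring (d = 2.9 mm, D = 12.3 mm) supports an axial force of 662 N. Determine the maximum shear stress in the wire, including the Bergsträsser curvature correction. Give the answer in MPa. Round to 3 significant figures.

Spring index C = D/d = 12.3/2.9 = 4.2414
K_B = (4C+2)/(4C−3) = 18.966/13.966 = 1.3580
τ₀ = 8FD/(πd³) = 8·662·12.3/(π·2.9³) = 65140.8/76.62 = 850.18 MPa
τ_max = K·τ₀ = 1.3580 × 850.18 = 1154.6 MPa

1150 MPa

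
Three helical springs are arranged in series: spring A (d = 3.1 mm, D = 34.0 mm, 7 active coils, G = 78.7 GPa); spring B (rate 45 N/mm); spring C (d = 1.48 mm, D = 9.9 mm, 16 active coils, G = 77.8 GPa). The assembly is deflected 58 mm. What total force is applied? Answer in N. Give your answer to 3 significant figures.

k_A = Gd⁴/(8D³N_a) = (78.7×10³)(3.1⁴)/(8·34.0³·7) = 3.3021 N/mm
k_C = Gd⁴/(8D³N_a) = (77.8×10³)(1.48⁴)/(8·9.9³·16) = 3.0055 N/mm
Series: 1/k_eq = 1/3.3021 + 1/45 + 1/3.0055 = 0.65778; k_eq = 1.5203 N/mm
F = k_eq·δ = 1.5203·58 = 88.175 N

88.2 N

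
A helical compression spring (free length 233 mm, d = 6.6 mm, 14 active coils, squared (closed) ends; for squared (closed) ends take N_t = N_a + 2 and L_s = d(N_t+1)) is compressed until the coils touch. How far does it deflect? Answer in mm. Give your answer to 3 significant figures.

121 mm

N_t = 16; L_s = 6.6·17 = 112.2 mm
δ_solid = L₀ − L_s = 233 − 112.2 = 120.8 mm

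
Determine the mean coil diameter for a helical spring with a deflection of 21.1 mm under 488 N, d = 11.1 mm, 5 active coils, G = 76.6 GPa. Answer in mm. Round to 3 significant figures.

108 mm

Required rate k = F/δ = 488/21.1 = 23.128 N/mm
D = (Gd⁴/(8N_a·k))^(1/3) = (76.6×10³·11.1⁴/(8·5·23.128))^(1/3)
  = (1.25697e+06)^(1/3) = 107.9215 mm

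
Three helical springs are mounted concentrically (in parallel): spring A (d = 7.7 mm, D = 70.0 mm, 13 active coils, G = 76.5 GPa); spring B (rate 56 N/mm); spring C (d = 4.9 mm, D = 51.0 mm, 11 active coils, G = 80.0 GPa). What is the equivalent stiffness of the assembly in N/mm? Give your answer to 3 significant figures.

k_A = Gd⁴/(8D³N_a) = (76.5×10³)(7.7⁴)/(8·70.0³·13) = 7.5387 N/mm
k_C = Gd⁴/(8D³N_a) = (80.0×10³)(4.9⁴)/(8·51.0³·11) = 3.9508 N/mm
Parallel: k_eq = 7.5387 + 56 + 3.9508 = 67.489 N/mm

67.5 N/mm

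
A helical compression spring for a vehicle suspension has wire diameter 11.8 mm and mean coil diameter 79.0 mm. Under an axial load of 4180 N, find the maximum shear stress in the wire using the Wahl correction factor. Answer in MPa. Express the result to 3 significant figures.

626 MPa

Spring index C = D/d = 79.0/11.8 = 6.6949
K_W = (4C−1)/(4C−4) + 0.615/C = 25.780/22.780 + 0.0919 = 1.2236
τ₀ = 8FD/(πd³) = 8·4180·79.0/(π·11.8³) = 2.64176e+06/5161.7 = 511.8 MPa
τ_max = K·τ₀ = 1.2236 × 511.8 = 626.21 MPa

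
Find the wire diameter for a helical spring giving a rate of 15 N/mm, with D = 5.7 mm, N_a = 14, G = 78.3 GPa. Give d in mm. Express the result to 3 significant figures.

1.41 mm

d = (8D³N_a·k / G)^(1/4) = (8·5.7³·14·15 / (78.3×10³))^0.25
  = (3.9735)^0.25 = 1.4119 mm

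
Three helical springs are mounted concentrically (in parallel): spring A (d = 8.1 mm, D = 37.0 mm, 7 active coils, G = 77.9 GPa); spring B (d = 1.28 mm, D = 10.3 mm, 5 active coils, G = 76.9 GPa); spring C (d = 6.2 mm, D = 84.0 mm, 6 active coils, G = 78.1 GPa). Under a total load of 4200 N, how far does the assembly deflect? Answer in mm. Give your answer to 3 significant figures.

k_A = Gd⁴/(8D³N_a) = (77.9×10³)(8.1⁴)/(8·37.0³·7) = 118.22 N/mm
k_B = Gd⁴/(8D³N_a) = (76.9×10³)(1.28⁴)/(8·10.3³·5) = 4.7227 N/mm
k_C = Gd⁴/(8D³N_a) = (78.1×10³)(6.2⁴)/(8·84.0³·6) = 4.0564 N/mm
Parallel: k_eq = 118.22 + 4.7227 + 4.0564 = 127 N/mm
δ = F/k_eq = 4200/127 = 33.072 mm

33.1 mm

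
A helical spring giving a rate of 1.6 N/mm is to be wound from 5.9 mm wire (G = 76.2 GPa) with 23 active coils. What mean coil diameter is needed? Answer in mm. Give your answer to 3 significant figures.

67.9 mm

D = (Gd⁴/(8N_a·k))^(1/3) = (76.2×10³·5.9⁴/(8·23·1.6))^(1/3)
  = (313635)^(1/3) = 67.9425 mm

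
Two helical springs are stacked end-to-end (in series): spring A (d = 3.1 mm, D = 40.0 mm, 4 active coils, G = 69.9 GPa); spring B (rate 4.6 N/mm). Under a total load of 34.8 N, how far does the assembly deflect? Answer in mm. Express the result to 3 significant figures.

k_A = Gd⁴/(8D³N_a) = (69.9×10³)(3.1⁴)/(8·40.0³·4) = 3.1521 N/mm
Series: 1/k_eq = 1/3.1521 + 1/4.6 = 0.53464; k_eq = 1.8704 N/mm
δ = F/k_eq = 34.8/1.8704 = 18.606 mm

18.6 mm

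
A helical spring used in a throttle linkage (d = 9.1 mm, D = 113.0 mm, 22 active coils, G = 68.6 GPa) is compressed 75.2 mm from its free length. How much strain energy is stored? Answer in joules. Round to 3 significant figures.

5.24 J

k = Gd⁴/(8D³N_a) = (68.6×10³)(9.1⁴)/(8·113.0³·22) = 1.8524 N/mm
U = ½kδ² = 0.5 × 1.8524 × 75.2² = 5237.8 N·mm = 5.2378 J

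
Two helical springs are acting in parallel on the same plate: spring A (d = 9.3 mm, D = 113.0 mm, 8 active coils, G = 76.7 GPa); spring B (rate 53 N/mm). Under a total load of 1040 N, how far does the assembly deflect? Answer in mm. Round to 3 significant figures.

k_A = Gd⁴/(8D³N_a) = (76.7×10³)(9.3⁴)/(8·113.0³·8) = 6.2132 N/mm
Parallel: k_eq = 6.2132 + 53 = 59.213 N/mm
δ = F/k_eq = 1040/59.213 = 17.564 mm

17.6 mm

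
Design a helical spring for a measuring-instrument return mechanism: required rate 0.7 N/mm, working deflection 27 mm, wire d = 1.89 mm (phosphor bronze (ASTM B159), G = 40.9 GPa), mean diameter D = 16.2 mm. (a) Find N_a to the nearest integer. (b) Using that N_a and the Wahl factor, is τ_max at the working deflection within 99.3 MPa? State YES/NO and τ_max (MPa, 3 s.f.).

(a) 22 coils; (b) NO, τ_max = 135 MPa

N_a = Gd⁴/(8D³k) = (40.9×10³)(1.89⁴)/(8·16.2³·0.7) = 21.92 → N_a = 22
Actual rate k = Gd⁴/(8D³·22) = 0.69745 N/mm
Working load F = kδ = 0.69745·27 = 18.831 N
C = 16.2/1.89 = 8.5714; K_W = (4C−1)/(4C−4)+0.615/C = 1.1708
τ_max = K_W·8FD/(πd³) = 1.1708·115.07 = 134.72 MPa
τ_max > 99.3 MPa → exceeds allowable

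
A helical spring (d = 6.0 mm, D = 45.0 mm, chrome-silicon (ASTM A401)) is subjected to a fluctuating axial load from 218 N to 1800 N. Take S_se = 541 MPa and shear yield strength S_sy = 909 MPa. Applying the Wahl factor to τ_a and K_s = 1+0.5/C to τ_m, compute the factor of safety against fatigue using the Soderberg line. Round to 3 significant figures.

C = D/d = 45.0/6.0 = 7.5000; K_W = (4C−1)/(4C−4)+0.615/C = 1.1974; K_s = 1+0.5/C = 1.0667
F_a = (F_max−F_min)/2 = 791 N; F_m = (F_max+F_min)/2 = 1009 N
τ_a = K_W·8F_aD/(πd³) = 1.1974 × 419.64 = 502.47 MPa
τ_m = K_s·8F_mD/(πd³) = 1.0667 × 535.29 = 570.98 MPa
Soderberg: 1/n_f = τ_a/S_se + τ_m/S_sy = 502.47/541 + 570.98/909 = 0.92878 + 0.62814 = 1.5569
n_f = 1/1.5569 = 0.6423

0.642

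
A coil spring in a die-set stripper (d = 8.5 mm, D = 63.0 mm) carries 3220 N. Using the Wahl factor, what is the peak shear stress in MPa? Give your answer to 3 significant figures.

1010 MPa

Spring index C = D/d = 63.0/8.5 = 7.4118
K_W = (4C−1)/(4C−4) + 0.615/C = 28.647/25.647 + 0.0830 = 1.1999
τ₀ = 8FD/(πd³) = 8·3220·63.0/(π·8.5³) = 1.62288e+06/1929.3 = 841.16 MPa
τ_max = K·τ₀ = 1.1999 × 841.16 = 1009.4 MPa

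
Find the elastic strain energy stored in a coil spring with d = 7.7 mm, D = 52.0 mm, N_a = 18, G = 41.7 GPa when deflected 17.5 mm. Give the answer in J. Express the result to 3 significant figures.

1.11 J

k = Gd⁴/(8D³N_a) = (41.7×10³)(7.7⁴)/(8·52.0³·18) = 7.2398 N/mm
U = ½kδ² = 0.5 × 7.2398 × 17.5² = 1108.6 N·mm = 1.1086 J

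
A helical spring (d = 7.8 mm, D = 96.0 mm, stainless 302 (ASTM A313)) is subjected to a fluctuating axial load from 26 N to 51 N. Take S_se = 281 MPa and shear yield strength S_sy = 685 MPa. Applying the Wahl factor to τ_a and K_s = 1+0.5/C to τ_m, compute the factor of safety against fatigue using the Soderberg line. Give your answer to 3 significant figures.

C = D/d = 96.0/7.8 = 12.3077; K_W = (4C−1)/(4C−4)+0.615/C = 1.1163; K_s = 1+0.5/C = 1.0406
F_a = (F_max−F_min)/2 = 12.5 N; F_m = (F_max+F_min)/2 = 38.5 N
τ_a = K_W·8F_aD/(πd³) = 1.1163 × 6.4393 = 7.1881 MPa
τ_m = K_s·8F_mD/(πd³) = 1.0406 × 19.833 = 20.639 MPa
Soderberg: 1/n_f = τ_a/S_se + τ_m/S_sy = 7.1881/281 + 20.639/685 = 0.02558 + 0.03013 = 0.05571
n_f = 1/0.05571 = 17.95

18.0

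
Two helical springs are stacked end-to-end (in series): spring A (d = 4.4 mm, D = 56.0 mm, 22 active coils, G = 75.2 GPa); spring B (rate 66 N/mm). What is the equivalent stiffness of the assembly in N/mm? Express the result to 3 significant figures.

k_A = Gd⁴/(8D³N_a) = (75.2×10³)(4.4⁴)/(8·56.0³·22) = 0.91191 N/mm
Series: 1/k_eq = 1/0.91191 + 1/66 = 1.1118; k_eq = 0.89948 N/mm

0.899 N/mm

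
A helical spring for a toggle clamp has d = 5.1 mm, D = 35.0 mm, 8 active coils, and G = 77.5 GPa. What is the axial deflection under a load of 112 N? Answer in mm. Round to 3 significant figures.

k = Gd⁴/(8D³N_a) = (77.5×10³)(5.1⁴)/(8·35.0³·8) = 19.107 N/mm
δ = F/k = 112 / 19.107 = 5.8616 mm

5.86 mm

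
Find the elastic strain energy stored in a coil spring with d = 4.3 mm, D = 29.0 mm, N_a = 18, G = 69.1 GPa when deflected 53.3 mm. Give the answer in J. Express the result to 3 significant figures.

9.55 J

k = Gd⁴/(8D³N_a) = (69.1×10³)(4.3⁴)/(8·29.0³·18) = 6.7266 N/mm
U = ½kδ² = 0.5 × 6.7266 × 53.3² = 9554.8 N·mm = 9.5548 J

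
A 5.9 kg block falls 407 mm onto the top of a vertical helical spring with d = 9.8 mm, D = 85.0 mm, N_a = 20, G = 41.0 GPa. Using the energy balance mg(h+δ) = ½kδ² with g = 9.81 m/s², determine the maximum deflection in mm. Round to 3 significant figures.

k = Gd⁴/(8D³N_a) = (41.0×10³)(9.8⁴)/(8·85.0³·20) = 3.8487 N/mm
W = mg = 5.9 × 9.81 = 57.879 N
½kδ² − Wδ − Wh = 0 → δ = (W + √(W² + 2kWh))/k
δ = (57.879 + √(3350 + 181325))/3.8487 = (57.879 + 429.74)/3.8487 = 126.7 mm

127 mm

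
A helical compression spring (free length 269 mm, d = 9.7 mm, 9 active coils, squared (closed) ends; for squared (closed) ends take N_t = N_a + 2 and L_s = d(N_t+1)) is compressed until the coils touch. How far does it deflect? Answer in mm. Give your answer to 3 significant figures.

N_t = 11; L_s = 9.7·12 = 116.4 mm
δ_solid = L₀ − L_s = 269 − 116.4 = 152.6 mm

153 mm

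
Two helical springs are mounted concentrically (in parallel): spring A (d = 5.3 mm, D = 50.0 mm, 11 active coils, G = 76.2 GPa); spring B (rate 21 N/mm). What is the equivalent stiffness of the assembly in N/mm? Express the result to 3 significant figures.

k_A = Gd⁴/(8D³N_a) = (76.2×10³)(5.3⁴)/(8·50.0³·11) = 5.466 N/mm
Parallel: k_eq = 5.466 + 21 = 26.466 N/mm

26.5 N/mm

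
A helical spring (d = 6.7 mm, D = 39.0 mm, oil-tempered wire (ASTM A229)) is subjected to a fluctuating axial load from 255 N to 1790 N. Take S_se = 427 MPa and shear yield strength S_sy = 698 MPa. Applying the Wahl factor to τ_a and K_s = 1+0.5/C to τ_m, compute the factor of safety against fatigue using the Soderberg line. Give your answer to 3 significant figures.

0.785

C = D/d = 39.0/6.7 = 5.8209; K_W = (4C−1)/(4C−4)+0.615/C = 1.2612; K_s = 1+0.5/C = 1.0859
F_a = (F_max−F_min)/2 = 767.5 N; F_m = (F_max+F_min)/2 = 1022.5 N
τ_a = K_W·8F_aD/(πd³) = 1.2612 × 253.43 = 319.63 MPa
τ_m = K_s·8F_mD/(πd³) = 1.0859 × 337.63 = 366.63 MPa
Soderberg: 1/n_f = τ_a/S_se + τ_m/S_sy = 319.63/427 + 366.63/698 = 0.74856 + 0.52526 = 1.2738
n_f = 1/1.2738 = 0.785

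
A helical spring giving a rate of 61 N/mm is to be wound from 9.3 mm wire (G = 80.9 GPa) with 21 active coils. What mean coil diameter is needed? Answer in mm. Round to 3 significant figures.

38.9 mm

D = (Gd⁴/(8N_a·k))^(1/3) = (80.9×10³·9.3⁴/(8·21·61))^(1/3)
  = (59052.9)^(1/3) = 38.9416 mm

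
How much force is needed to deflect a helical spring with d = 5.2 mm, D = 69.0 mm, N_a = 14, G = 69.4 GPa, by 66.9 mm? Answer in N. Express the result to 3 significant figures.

92.3 N

k = Gd⁴/(8D³N_a) = (69.4×10³)(5.2⁴)/(8·69.0³·14) = 1.3791 N/mm
F = k·δ = 1.3791 × 66.9 = 92.264 N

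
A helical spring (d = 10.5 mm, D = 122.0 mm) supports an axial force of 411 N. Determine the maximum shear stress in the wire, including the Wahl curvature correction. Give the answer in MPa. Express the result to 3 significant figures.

Spring index C = D/d = 122.0/10.5 = 11.6190
K_W = (4C−1)/(4C−4) + 0.615/C = 45.476/42.476 + 0.0529 = 1.1236
τ₀ = 8FD/(πd³) = 8·411·122.0/(π·10.5³) = 401136/3636.8 = 110.3 MPa
τ_max = K·τ₀ = 1.1236 × 110.3 = 123.93 MPa

124 MPa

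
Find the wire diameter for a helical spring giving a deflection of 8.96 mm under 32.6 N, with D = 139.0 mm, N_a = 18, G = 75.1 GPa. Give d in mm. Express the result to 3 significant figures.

Required rate k = F/δ = 32.6/8.96 = 3.6384 N/mm
d = (8D³N_a·k / G)^(1/4) = (8·139.0³·18·3.6384 / (75.1×10³))^0.25
  = (18736)^0.25 = 11.6995 mm

11.7 mm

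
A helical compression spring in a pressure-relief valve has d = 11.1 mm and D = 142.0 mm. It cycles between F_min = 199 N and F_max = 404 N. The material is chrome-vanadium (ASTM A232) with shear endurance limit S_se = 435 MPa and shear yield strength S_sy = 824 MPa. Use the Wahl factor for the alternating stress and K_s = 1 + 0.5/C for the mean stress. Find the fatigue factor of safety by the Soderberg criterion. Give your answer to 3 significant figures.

C = D/d = 142.0/11.1 = 12.7928; K_W = (4C−1)/(4C−4)+0.615/C = 1.1117; K_s = 1+0.5/C = 1.0391
F_a = (F_max−F_min)/2 = 102.5 N; F_m = (F_max+F_min)/2 = 301.5 N
τ_a = K_W·8F_aD/(πd³) = 1.1117 × 27.101 = 30.127 MPa
τ_m = K_s·8F_mD/(πd³) = 1.0391 × 79.716 = 82.832 MPa
Soderberg: 1/n_f = τ_a/S_se + τ_m/S_sy = 30.127/435 + 82.832/824 = 0.06926 + 0.10052 = 0.16978
n_f = 1/0.16978 = 5.89

5.89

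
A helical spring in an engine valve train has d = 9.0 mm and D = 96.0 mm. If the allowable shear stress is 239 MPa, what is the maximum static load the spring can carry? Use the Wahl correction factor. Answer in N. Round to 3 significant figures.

C = D/d = 96.0/9.0 = 10.6667
K_W = (4C−1)/(4C−4) + 0.615/C = 41.667/38.667 + 0.0577 = 1.1352
τ_max = K·8FD/(πd³) → F_max = τ_allow·πd³/(8DK)
F_max = 239·π·9.0³/(8·96.0·1.1352) = 5.4736e+05/871.87 = 627.81 N

628 N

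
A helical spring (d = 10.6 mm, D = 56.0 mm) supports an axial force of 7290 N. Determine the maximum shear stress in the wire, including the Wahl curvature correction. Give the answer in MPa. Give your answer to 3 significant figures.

Spring index C = D/d = 56.0/10.6 = 5.2830
K_W = (4C−1)/(4C−4) + 0.615/C = 20.132/17.132 + 0.1164 = 1.2915
τ₀ = 8FD/(πd³) = 8·7290·56.0/(π·10.6³) = 3.26592e+06/3741.7 = 872.85 MPa
τ_max = K·τ₀ = 1.2915 × 872.85 = 1127.3 MPa

1130 MPa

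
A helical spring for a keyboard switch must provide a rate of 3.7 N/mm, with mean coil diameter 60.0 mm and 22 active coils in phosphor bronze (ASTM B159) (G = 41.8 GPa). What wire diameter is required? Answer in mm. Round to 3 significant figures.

7.62 mm

d = (8D³N_a·k / G)^(1/4) = (8·60.0³·22·3.7 / (41.8×10³))^0.25
  = (3365.1)^0.25 = 7.6164 mm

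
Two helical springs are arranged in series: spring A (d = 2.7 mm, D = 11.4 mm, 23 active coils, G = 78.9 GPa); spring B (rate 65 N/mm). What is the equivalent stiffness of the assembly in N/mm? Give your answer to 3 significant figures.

12.4 N/mm

k_A = Gd⁴/(8D³N_a) = (78.9×10³)(2.7⁴)/(8·11.4³·23) = 15.382 N/mm
Series: 1/k_eq = 1/15.382 + 1/65 = 0.080398; k_eq = 12.438 N/mm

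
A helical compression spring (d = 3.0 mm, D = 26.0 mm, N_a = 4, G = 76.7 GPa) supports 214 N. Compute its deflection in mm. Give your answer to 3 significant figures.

19.4 mm

k = Gd⁴/(8D³N_a) = (76.7×10³)(3.0⁴)/(8·26.0³·4) = 11.046 N/mm
δ = F/k = 214 / 11.046 = 19.373 mm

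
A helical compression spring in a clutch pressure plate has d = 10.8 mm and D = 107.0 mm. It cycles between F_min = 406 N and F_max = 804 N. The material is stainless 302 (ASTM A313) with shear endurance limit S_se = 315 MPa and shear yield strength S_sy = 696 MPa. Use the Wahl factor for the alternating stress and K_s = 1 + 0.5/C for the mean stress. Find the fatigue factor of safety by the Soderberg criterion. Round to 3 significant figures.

C = D/d = 107.0/10.8 = 9.9074; K_W = (4C−1)/(4C−4)+0.615/C = 1.1463; K_s = 1+0.5/C = 1.0505
F_a = (F_max−F_min)/2 = 199 N; F_m = (F_max+F_min)/2 = 605 N
τ_a = K_W·8F_aD/(πd³) = 1.1463 × 43.043 = 49.339 MPa
τ_m = K_s·8F_mD/(πd³) = 1.0505 × 130.86 = 137.46 MPa
Soderberg: 1/n_f = τ_a/S_se + τ_m/S_sy = 49.339/315 + 137.46/696 = 0.15663 + 0.19751 = 0.35414
n_f = 1/0.35414 = 2.824

2.82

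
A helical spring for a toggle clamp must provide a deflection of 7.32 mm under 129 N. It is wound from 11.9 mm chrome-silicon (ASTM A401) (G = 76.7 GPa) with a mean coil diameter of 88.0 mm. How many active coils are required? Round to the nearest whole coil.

Required rate k = F/δ = 129/7.32 = 17.623 N/mm
N_a = Gd⁴/(8D³k) = (76.7×10³ × 11.9⁴)/(8 × 88.0³ × 17.623)
    = 1.5381e+09 / 9.60764e+07 = 16.01 → 16 coils

16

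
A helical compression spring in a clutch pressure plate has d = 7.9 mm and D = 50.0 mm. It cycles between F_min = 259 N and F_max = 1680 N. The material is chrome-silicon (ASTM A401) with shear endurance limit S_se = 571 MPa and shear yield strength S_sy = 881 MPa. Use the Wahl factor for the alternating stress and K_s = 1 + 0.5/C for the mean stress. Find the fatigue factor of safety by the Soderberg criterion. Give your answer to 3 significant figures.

1.42

C = D/d = 50.0/7.9 = 6.3291; K_W = (4C−1)/(4C−4)+0.615/C = 1.2379; K_s = 1+0.5/C = 1.0790
F_a = (F_max−F_min)/2 = 710.5 N; F_m = (F_max+F_min)/2 = 969.5 N
τ_a = K_W·8F_aD/(πd³) = 1.2379 × 183.48 = 227.13 MPa
τ_m = K_s·8F_mD/(πd³) = 1.0790 × 250.37 = 270.15 MPa
Soderberg: 1/n_f = τ_a/S_se + τ_m/S_sy = 227.13/571 + 270.15/881 = 0.39778 + 0.30664 = 0.70442
n_f = 1/0.70442 = 1.42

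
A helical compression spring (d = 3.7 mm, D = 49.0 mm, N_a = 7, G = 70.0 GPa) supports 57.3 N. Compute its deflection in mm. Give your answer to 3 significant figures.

28.8 mm

k = Gd⁴/(8D³N_a) = (70.0×10³)(3.7⁴)/(8·49.0³·7) = 1.9913 N/mm
δ = F/k = 57.3 / 1.9913 = 28.776 mm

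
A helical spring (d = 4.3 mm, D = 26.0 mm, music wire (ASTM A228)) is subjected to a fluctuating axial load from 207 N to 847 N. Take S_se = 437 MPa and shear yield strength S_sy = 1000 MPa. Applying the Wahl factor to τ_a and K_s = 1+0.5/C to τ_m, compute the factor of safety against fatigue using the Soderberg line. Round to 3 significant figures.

0.808

C = D/d = 26.0/4.3 = 6.0465; K_W = (4C−1)/(4C−4)+0.615/C = 1.2503; K_s = 1+0.5/C = 1.0827
F_a = (F_max−F_min)/2 = 320 N; F_m = (F_max+F_min)/2 = 527 N
τ_a = K_W·8F_aD/(πd³) = 1.2503 × 266.48 = 333.18 MPa
τ_m = K_s·8F_mD/(πd³) = 1.0827 × 438.85 = 475.14 MPa
Soderberg: 1/n_f = τ_a/S_se + τ_m/S_sy = 333.18/437 + 475.14/1000 = 0.76243 + 0.47514 = 1.2376
n_f = 1/1.2376 = 0.808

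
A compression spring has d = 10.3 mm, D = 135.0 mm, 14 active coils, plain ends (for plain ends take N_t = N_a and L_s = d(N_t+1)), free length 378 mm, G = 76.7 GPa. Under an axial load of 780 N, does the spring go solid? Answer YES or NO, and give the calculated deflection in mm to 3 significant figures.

YES, δ = 249 mm

k = Gd⁴/(8D³N_a) = (76.7×10³)(10.3⁴)/(8·135.0³·14) = 3.1327 N/mm
N_t = 14; L_s = 10.3·15 = 154.5 mm; δ_solid = L₀ − L_s = 378 − 154.5 = 223.5 mm
δ = F/k = 780/3.1327 = 248.98 mm
δ ≥ δ_solid → spring goes solid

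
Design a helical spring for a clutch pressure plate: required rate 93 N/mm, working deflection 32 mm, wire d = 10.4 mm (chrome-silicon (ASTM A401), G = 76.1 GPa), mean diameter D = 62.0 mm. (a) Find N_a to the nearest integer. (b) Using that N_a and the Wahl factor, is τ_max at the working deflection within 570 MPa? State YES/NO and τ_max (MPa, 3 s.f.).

(a) 5 coils; (b) YES, τ_max = 526 MPa

N_a = Gd⁴/(8D³k) = (76.1×10³)(10.4⁴)/(8·62.0³·93) = 5.021 → N_a = 5
Actual rate k = Gd⁴/(8D³·5) = 93.386 N/mm
Working load F = kδ = 93.386·32 = 2988.4 N
C = 62.0/10.4 = 5.9615; K_W = (4C−1)/(4C−4)+0.615/C = 1.2543
τ_max = K_W·8FD/(πd³) = 1.2543·419.44 = 526.11 MPa
τ_max ≤ 570 MPa → acceptable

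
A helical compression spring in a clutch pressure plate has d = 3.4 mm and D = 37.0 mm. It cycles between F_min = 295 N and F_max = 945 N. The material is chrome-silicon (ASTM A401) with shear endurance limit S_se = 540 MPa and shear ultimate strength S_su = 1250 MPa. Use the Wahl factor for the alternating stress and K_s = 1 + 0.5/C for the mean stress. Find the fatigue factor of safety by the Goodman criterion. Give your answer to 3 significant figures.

0.348

C = D/d = 37.0/3.4 = 10.8824; K_W = (4C−1)/(4C−4)+0.615/C = 1.1324; K_s = 1+0.5/C = 1.0459
F_a = (F_max−F_min)/2 = 325 N; F_m = (F_max+F_min)/2 = 620 N
τ_a = K_W·8F_aD/(πd³) = 1.1324 × 779.09 = 882.25 MPa
τ_m = K_s·8F_mD/(πd³) = 1.0459 × 1486.3 = 1554.6 MPa
Goodman: 1/n_f = τ_a/S_se + τ_m/S_su = 882.25/540 + 1554.6/1250 = 1.63379 + 1.24364 = 2.8774
n_f = 1/2.8774 = 0.3475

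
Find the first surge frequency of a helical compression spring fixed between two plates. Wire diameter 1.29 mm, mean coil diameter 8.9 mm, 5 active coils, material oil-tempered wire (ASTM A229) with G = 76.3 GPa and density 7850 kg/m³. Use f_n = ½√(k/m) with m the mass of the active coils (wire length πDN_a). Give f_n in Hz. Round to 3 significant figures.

k = Gd⁴/(8D³N_a) = (76.3×10³)(1.29⁴)/(8·8.9³·5) = 7.493 N/mm = 7493 N/m
Wire length L = πDN_a = π·8.9·5 = 139.8 mm
m = ρ·(πd²/4)·L = 7850 × 1.307×10⁻⁶ m² × 0.1398 m = 0.0014343 kg
f_n = ½√(k/m) = 0.5·√(7493/0.0014343) = 0.5·√(5.224e+06) = 1142.8 Hz

1140 Hz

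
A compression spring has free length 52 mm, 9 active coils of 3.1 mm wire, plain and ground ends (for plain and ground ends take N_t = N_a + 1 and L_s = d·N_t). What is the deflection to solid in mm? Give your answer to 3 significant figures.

N_t = 10; L_s = 3.1·10 = 31 mm
δ_solid = L₀ − L_s = 52 − 31 = 21 mm

21.0 mm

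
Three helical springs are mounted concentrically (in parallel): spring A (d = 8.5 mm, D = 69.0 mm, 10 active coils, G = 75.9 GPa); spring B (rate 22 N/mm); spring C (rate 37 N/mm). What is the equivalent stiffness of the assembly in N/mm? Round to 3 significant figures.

74.1 N/mm

k_A = Gd⁴/(8D³N_a) = (75.9×10³)(8.5⁴)/(8·69.0³·10) = 15.076 N/mm
Parallel: k_eq = 15.076 + 22 + 37 = 74.076 N/mm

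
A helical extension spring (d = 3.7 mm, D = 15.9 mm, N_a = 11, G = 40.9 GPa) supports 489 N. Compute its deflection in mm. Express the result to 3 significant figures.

22.6 mm

k = Gd⁴/(8D³N_a) = (40.9×10³)(3.7⁴)/(8·15.9³·11) = 21.67 N/mm
δ = F/k = 489 / 21.67 = 22.566 mm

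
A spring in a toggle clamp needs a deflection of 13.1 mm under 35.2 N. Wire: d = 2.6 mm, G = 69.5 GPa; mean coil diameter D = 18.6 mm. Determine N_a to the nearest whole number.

23

Required rate k = F/δ = 35.2/13.1 = 2.687 N/mm
N_a = Gd⁴/(8D³k) = (69.5×10³ × 2.6⁴)/(8 × 18.6³ × 2.687)
    = 3.17598e+06 / 138325 = 22.96 → 23 coils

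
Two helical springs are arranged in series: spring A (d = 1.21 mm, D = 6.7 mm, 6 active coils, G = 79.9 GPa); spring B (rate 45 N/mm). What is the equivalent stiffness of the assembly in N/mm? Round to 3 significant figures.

k_A = Gd⁴/(8D³N_a) = (79.9×10³)(1.21⁴)/(8·6.7³·6) = 11.864 N/mm
Series: 1/k_eq = 1/11.864 + 1/45 = 0.10651; k_eq = 9.3886 N/mm

9.39 N/mm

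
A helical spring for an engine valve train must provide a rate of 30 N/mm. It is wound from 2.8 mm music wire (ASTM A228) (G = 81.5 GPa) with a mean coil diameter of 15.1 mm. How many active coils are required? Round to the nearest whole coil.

6

N_a = Gd⁴/(8D³k) = (81.5×10³ × 2.8⁴)/(8 × 15.1³ × 30)
    = 5.00945e+06 / 826308 = 6.062 → 6 coils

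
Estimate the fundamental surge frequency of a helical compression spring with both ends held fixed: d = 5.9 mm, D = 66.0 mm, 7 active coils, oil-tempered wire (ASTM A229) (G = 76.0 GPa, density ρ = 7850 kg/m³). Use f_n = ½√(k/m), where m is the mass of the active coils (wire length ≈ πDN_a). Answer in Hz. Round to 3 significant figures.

k = Gd⁴/(8D³N_a) = (76.0×10³)(5.9⁴)/(8·66.0³·7) = 5.7201 N/mm = 5720.1 N/m
Wire length L = πDN_a = π·66.0·7 = 1451.4 mm
m = ρ·(πd²/4)·L = 7850 × 27.34×10⁻⁶ m² × 1.4514 m = 0.3115 kg
f_n = ½√(k/m) = 0.5·√(5720.1/0.3115) = 0.5·√(18363) = 67.755 Hz

67.8 Hz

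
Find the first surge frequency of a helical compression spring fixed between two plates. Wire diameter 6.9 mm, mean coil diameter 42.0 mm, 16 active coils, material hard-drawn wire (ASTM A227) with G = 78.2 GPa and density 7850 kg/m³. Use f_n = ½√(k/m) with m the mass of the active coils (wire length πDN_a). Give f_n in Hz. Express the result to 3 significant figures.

k = Gd⁴/(8D³N_a) = (78.2×10³)(6.9⁴)/(8·42.0³·16) = 18.692 N/mm = 18692 N/m
Wire length L = πDN_a = π·42.0·16 = 2111.2 mm
m = ρ·(πd²/4)·L = 7850 × 37.393×10⁻⁶ m² × 2.1112 m = 0.61969 kg
f_n = ½√(k/m) = 0.5·√(18692/0.61969) = 0.5·√(30163) = 86.837 Hz

86.8 Hz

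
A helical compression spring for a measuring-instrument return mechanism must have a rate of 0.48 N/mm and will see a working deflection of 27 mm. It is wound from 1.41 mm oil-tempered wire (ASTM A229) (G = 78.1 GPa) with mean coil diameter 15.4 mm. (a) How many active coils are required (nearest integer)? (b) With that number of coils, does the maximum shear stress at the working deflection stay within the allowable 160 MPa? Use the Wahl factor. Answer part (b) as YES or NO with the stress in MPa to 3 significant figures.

(a) 22 coils; (b) NO, τ_max = 205 MPa

N_a = Gd⁴/(8D³k) = (78.1×10³)(1.41⁴)/(8·15.4³·0.48) = 22.01 → N_a = 22
Actual rate k = Gd⁴/(8D³·22) = 0.48023 N/mm
Working load F = kδ = 0.48023·27 = 12.966 N
C = 15.4/1.41 = 10.9220; K_W = (4C−1)/(4C−4)+0.615/C = 1.1319
τ_max = K_W·8FD/(πd³) = 1.1319·181.39 = 205.32 MPa
τ_max > 160 MPa → exceeds allowable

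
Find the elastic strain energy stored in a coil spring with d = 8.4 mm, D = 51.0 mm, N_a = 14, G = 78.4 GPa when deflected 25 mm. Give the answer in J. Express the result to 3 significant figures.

8.21 J

k = Gd⁴/(8D³N_a) = (78.4×10³)(8.4⁴)/(8·51.0³·14) = 26.273 N/mm
U = ½kδ² = 0.5 × 26.273 × 25² = 8210.2 N·mm = 8.2102 J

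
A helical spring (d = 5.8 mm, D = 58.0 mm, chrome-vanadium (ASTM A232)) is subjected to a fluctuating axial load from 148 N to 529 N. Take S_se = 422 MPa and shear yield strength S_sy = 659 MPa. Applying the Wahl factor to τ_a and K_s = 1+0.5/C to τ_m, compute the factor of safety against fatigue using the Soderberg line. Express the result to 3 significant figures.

C = D/d = 58.0/5.8 = 10.0000; K_W = (4C−1)/(4C−4)+0.615/C = 1.1448; K_s = 1+0.5/C = 1.0500
F_a = (F_max−F_min)/2 = 190.5 N; F_m = (F_max+F_min)/2 = 338.5 N
τ_a = K_W·8F_aD/(πd³) = 1.1448 × 144.2 = 165.09 MPa
τ_m = K_s·8F_mD/(πd³) = 1.0500 × 256.24 = 269.05 MPa
Soderberg: 1/n_f = τ_a/S_se + τ_m/S_sy = 165.09/422 + 269.05/659 = 0.39121 + 0.40827 = 0.79948
n_f = 1/0.79948 = 1.251

1.25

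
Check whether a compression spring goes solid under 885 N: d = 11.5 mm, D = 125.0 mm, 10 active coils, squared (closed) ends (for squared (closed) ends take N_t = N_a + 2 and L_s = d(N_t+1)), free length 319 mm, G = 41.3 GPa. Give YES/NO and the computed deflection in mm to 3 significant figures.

YES, δ = 191 mm

k = Gd⁴/(8D³N_a) = (41.3×10³)(11.5⁴)/(8·125.0³·10) = 4.623 N/mm
N_t = 12; L_s = 11.5·13 = 149.5 mm; δ_solid = L₀ − L_s = 319 − 149.5 = 169.5 mm
δ = F/k = 885/4.623 = 191.44 mm
δ ≥ δ_solid → spring goes solid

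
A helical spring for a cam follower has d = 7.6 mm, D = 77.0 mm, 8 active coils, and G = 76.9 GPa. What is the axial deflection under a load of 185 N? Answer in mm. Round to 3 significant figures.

21.1 mm

k = Gd⁴/(8D³N_a) = (76.9×10³)(7.6⁴)/(8·77.0³·8) = 8.7807 N/mm
δ = F/k = 185 / 8.7807 = 21.069 mm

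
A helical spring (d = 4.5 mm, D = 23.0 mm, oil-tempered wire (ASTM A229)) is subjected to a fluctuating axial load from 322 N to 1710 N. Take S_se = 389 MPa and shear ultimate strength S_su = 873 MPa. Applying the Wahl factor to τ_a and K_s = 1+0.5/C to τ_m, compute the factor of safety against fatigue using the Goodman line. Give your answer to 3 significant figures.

C = D/d = 23.0/4.5 = 5.1111; K_W = (4C−1)/(4C−4)+0.615/C = 1.3028; K_s = 1+0.5/C = 1.0978
F_a = (F_max−F_min)/2 = 694 N; F_m = (F_max+F_min)/2 = 1016 N
τ_a = K_W·8F_aD/(πd³) = 1.3028 × 446.06 = 581.1 MPa
τ_m = K_s·8F_mD/(πd³) = 1.0978 × 653.02 = 716.9 MPa
Goodman: 1/n_f = τ_a/S_se + τ_m/S_su = 581.1/389 + 716.9/873 = 1.49384 + 0.82119 = 2.315
n_f = 1/2.315 = 0.432

0.432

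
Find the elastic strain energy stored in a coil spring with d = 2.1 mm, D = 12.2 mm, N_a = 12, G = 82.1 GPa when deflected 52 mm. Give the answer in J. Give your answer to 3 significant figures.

k = Gd⁴/(8D³N_a) = (82.1×10³)(2.1⁴)/(8·12.2³·12) = 9.1595 N/mm
U = ½kδ² = 0.5 × 9.1595 × 52² = 12384 N·mm = 12.384 J

12.4 J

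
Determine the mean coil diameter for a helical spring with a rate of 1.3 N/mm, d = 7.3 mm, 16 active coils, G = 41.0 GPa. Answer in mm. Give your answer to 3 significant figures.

88.8 mm

D = (Gd⁴/(8N_a·k))^(1/3) = (41.0×10³·7.3⁴/(8·16·1.3))^(1/3)
  = (699716)^(1/3) = 88.7784 mm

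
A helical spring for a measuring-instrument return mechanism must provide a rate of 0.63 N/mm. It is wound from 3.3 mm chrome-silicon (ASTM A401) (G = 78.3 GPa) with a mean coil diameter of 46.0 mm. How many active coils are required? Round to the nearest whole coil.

19

N_a = Gd⁴/(8D³k) = (78.3×10³ × 3.3⁴)/(8 × 46.0³ × 0.63)
    = 9.28576e+06 / 490573 = 18.93 → 19 coils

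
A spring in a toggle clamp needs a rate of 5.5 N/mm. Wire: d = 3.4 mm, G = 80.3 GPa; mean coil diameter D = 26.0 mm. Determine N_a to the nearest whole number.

N_a = Gd⁴/(8D³k) = (80.3×10³ × 3.4⁴)/(8 × 26.0³ × 5.5)
    = 1.07308e+07 / 773344 = 13.88 → 14 coils

14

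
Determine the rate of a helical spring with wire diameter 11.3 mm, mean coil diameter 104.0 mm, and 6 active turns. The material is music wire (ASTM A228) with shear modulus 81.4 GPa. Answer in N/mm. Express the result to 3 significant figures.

k = Gd⁴/(8D³N_a) = (81.4×10³ × 11.3⁴) / (8 × 104.0³ × 6)
  = 1.32721e+09 / 5.39935e+07 = 24.581 N/mm

24.6 N/mm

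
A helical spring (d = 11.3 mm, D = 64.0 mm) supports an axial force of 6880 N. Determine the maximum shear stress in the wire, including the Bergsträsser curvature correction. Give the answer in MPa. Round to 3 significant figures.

Spring index C = D/d = 64.0/11.3 = 5.6637
K_B = (4C+2)/(4C−3) = 24.655/19.655 = 1.2544
τ₀ = 8FD/(πd³) = 8·6880·64.0/(π·11.3³) = 3.52256e+06/4533 = 777.09 MPa
τ_max = K·τ₀ = 1.2544 × 777.09 = 974.78 MPa

975 MPa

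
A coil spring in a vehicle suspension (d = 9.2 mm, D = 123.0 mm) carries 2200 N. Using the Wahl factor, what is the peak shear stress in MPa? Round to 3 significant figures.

979 MPa

Spring index C = D/d = 123.0/9.2 = 13.3696
K_W = (4C−1)/(4C−4) + 0.615/C = 52.478/49.478 + 0.0460 = 1.1066
τ₀ = 8FD/(πd³) = 8·2200·123.0/(π·9.2³) = 2.1648e+06/2446.3 = 884.92 MPa
τ_max = K·τ₀ = 1.1066 × 884.92 = 979.28 MPa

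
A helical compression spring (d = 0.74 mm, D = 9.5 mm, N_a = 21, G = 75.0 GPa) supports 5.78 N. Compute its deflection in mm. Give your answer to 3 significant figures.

k = Gd⁴/(8D³N_a) = (75.0×10³)(0.74⁴)/(8·9.5³·21) = 0.15614 N/mm
δ = F/k = 5.78 / 0.15614 = 37.019 mm

37.0 mm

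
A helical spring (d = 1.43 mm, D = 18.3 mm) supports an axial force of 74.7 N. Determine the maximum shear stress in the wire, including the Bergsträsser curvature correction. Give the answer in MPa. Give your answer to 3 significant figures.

Spring index C = D/d = 18.3/1.43 = 12.7972
K_B = (4C+2)/(4C−3) = 53.189/48.189 = 1.1038
τ₀ = 8FD/(πd³) = 8·74.7·18.3/(π·1.43³) = 10936.1/9.1867 = 1190.4 MPa
τ_max = K·τ₀ = 1.1038 × 1190.4 = 1313.9 MPa

1310 MPa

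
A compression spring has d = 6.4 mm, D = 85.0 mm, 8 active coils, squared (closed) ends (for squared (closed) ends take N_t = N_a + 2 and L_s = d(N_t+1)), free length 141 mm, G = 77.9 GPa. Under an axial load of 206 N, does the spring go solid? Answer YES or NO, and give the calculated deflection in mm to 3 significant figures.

k = Gd⁴/(8D³N_a) = (77.9×10³)(6.4⁴)/(8·85.0³·8) = 3.3252 N/mm
N_t = 10; L_s = 6.4·11 = 70.4 mm; δ_solid = L₀ − L_s = 141 − 70.4 = 70.6 mm
δ = F/k = 206/3.3252 = 61.951 mm
δ < δ_solid → spring does not go solid

NO, δ = 62.0 mm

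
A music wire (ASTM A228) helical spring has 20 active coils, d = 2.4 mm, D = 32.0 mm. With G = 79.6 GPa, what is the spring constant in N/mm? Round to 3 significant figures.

k = Gd⁴/(8D³N_a) = (79.6×10³ × 2.4⁴) / (8 × 32.0³ × 20)
  = 2.64094e+06 / 5.24288e+06 = 0.50372 N/mm

0.504 N/mm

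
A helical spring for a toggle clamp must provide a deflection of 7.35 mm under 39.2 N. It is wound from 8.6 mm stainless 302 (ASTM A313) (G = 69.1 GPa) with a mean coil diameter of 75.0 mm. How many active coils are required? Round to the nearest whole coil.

Required rate k = F/δ = 39.2/7.35 = 5.3333 N/mm
N_a = Gd⁴/(8D³k) = (69.1×10³ × 8.6⁴)/(8 × 75.0³ × 5.3333)
    = 3.77983e+08 / 1.8e+07 = 21 → 21 coils

21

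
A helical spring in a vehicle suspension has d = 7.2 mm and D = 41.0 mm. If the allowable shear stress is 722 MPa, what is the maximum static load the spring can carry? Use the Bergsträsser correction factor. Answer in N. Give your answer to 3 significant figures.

2060 N

C = D/d = 41.0/7.2 = 5.6944
K_B = (4C+2)/(4C−3) = 24.778/19.778 = 1.2528
τ_max = K·8FD/(πd³) → F_max = τ_allow·πd³/(8DK)
F_max = 722·π·7.2³/(8·41.0·1.2528) = 8.4661e+05/410.92 = 2060.3 N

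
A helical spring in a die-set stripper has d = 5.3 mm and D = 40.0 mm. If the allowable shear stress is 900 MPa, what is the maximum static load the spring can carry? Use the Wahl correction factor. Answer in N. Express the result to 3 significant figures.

1100 N

C = D/d = 40.0/5.3 = 7.5472
K_W = (4C−1)/(4C−4) + 0.615/C = 29.189/26.189 + 0.0815 = 1.1960
τ_max = K·8FD/(πd³) → F_max = τ_allow·πd³/(8DK)
F_max = 900·π·5.3³/(8·40.0·1.1960) = 4.2094e+05/382.73 = 1099.8 N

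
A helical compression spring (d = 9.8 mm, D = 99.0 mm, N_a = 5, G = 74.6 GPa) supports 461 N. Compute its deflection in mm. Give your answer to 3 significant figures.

k = Gd⁴/(8D³N_a) = (74.6×10³)(9.8⁴)/(8·99.0³·5) = 17.729 N/mm
δ = F/k = 461 / 17.729 = 26.003 mm

26.0 mm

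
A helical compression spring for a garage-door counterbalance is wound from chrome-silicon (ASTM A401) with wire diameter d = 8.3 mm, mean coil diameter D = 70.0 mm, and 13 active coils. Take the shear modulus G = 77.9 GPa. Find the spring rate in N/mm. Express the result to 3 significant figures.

10.4 N/mm

k = Gd⁴/(8D³N_a) = (77.9×10³ × 8.3⁴) / (8 × 70.0³ × 13)
  = 3.697e+08 / 3.5672e+07 = 10.364 N/mm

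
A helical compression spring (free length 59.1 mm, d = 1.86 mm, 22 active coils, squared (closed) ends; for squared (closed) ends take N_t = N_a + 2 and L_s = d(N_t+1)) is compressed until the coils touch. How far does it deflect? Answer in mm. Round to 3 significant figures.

N_t = 24; L_s = 1.86·25 = 46.5 mm
δ_solid = L₀ − L_s = 59.1 − 46.5 = 12.6 mm

12.6 mm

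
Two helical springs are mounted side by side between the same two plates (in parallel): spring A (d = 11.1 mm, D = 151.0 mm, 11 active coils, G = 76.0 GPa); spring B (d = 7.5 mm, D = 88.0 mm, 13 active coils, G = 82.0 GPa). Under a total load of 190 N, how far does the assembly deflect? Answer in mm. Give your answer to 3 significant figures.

k_A = Gd⁴/(8D³N_a) = (76.0×10³)(11.1⁴)/(8·151.0³·11) = 3.808 N/mm
k_B = Gd⁴/(8D³N_a) = (82.0×10³)(7.5⁴)/(8·88.0³·13) = 3.6608 N/mm
Parallel: k_eq = 3.808 + 3.6608 = 7.4688 N/mm
δ = F/k_eq = 190/7.4688 = 25.439 mm

25.4 mm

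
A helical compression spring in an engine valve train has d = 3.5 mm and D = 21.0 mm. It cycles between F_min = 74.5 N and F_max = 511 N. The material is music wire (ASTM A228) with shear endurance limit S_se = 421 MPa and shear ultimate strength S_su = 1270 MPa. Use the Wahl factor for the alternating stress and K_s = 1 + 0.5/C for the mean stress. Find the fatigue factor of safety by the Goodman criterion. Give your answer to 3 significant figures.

C = D/d = 21.0/3.5 = 6.0000; K_W = (4C−1)/(4C−4)+0.615/C = 1.2525; K_s = 1+0.5/C = 1.0833
F_a = (F_max−F_min)/2 = 218.25 N; F_m = (F_max+F_min)/2 = 292.75 N
τ_a = K_W·8F_aD/(πd³) = 1.2525 × 272.21 = 340.95 MPa
τ_m = K_s·8F_mD/(πd³) = 1.0833 × 365.13 = 395.56 MPa
Goodman: 1/n_f = τ_a/S_se + τ_m/S_su = 340.95/421 + 395.56/1270 = 0.80985 + 0.31147 = 1.1213
n_f = 1/1.1213 = 0.8918

0.892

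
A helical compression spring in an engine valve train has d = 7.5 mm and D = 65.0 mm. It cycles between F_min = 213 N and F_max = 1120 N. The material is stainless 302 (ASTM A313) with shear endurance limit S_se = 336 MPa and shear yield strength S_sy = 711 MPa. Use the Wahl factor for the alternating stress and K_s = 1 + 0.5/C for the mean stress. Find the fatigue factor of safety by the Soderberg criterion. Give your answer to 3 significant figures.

0.992

C = D/d = 65.0/7.5 = 8.6667; K_W = (4C−1)/(4C−4)+0.615/C = 1.1688; K_s = 1+0.5/C = 1.0577
F_a = (F_max−F_min)/2 = 453.5 N; F_m = (F_max+F_min)/2 = 666.5 N
τ_a = K_W·8F_aD/(πd³) = 1.1688 × 177.93 = 207.96 MPa
τ_m = K_s·8F_mD/(πd³) = 1.0577 × 261.5 = 276.59 MPa
Soderberg: 1/n_f = τ_a/S_se + τ_m/S_sy = 207.96/336 + 276.59/711 = 0.61893 + 0.38901 = 1.0079
n_f = 1/1.0079 = 0.9921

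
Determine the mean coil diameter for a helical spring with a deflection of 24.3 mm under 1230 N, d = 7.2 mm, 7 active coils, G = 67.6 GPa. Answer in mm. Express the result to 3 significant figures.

Required rate k = F/δ = 1230/24.3 = 50.617 N/mm
D = (Gd⁴/(8N_a·k))^(1/3) = (67.6×10³·7.2⁴/(8·7·50.617))^(1/3)
  = (64089.9)^(1/3) = 40.0187 mm

40.0 mm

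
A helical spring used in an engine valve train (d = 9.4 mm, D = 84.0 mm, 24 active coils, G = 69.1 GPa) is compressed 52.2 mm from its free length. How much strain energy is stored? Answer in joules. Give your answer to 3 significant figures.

6.46 J

k = Gd⁴/(8D³N_a) = (69.1×10³)(9.4⁴)/(8·84.0³·24) = 4.7408 N/mm
U = ½kδ² = 0.5 × 4.7408 × 52.2² = 6458.9 N·mm = 6.4589 J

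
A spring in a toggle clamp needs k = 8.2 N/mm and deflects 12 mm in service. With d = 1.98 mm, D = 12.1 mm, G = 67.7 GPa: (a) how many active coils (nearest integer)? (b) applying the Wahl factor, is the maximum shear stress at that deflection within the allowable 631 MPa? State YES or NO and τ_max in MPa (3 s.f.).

N_a = Gd⁴/(8D³k) = (67.7×10³)(1.98⁴)/(8·12.1³·8.2) = 8.953 → N_a = 9
Actual rate k = Gd⁴/(8D³·9) = 8.1576 N/mm
Working load F = kδ = 8.1576·12 = 97.891 N
C = 12.1/1.98 = 6.1111; K_W = (4C−1)/(4C−4)+0.615/C = 1.2474
τ_max = K_W·8FD/(πd³) = 1.2474·388.57 = 484.7 MPa
τ_max ≤ 631 MPa → acceptable

(a) 9 coils; (b) YES, τ_max = 485 MPa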